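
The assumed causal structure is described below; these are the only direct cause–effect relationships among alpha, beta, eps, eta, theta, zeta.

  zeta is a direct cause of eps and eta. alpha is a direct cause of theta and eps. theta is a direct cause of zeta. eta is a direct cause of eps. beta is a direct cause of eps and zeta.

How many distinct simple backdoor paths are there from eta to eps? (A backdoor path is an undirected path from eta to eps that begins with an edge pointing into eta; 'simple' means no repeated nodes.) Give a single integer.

A backdoor path from eta to eps is any simple undirected path whose first edge points into eta (i.e. leaves eta via a parent).
Parents of eta: {zeta}.
Enumerating:
  P1: eta <- zeta <- theta <- alpha -> eps
  P2: eta <- zeta <- beta -> eps
  P3: eta <- zeta -> eps
That exhausts the simple backdoor paths. Count: 3.

3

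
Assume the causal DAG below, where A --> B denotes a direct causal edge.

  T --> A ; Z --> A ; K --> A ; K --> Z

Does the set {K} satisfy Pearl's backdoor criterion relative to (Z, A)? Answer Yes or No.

Backdoor paths from Z to A (paths whose first edge points into Z):
  P1: Z <- K -> A
Condition 1 (no descendant of Z in the set): holds — descendants of Z are {A}; none are in {K}.
Condition 2 (every backdoor path blocked by {K}):
  P1: blocked at fork node K ∈ conditioning set.
{K} satisfies the backdoor criterion.

Yes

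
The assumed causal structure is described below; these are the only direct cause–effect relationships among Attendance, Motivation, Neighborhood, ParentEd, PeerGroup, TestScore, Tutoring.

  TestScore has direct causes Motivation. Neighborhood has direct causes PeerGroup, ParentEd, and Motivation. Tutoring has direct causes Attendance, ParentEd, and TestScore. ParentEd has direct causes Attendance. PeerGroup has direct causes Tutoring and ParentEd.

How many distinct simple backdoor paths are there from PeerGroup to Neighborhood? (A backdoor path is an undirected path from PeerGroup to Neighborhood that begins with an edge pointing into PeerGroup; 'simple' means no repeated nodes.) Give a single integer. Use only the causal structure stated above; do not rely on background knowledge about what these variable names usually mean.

A backdoor path from PeerGroup to Neighborhood is any simple undirected path whose first edge points into PeerGroup (i.e. leaves PeerGroup via a parent).
Parents of PeerGroup: {ParentEd, Tutoring}.
Enumerating:
  P1: PeerGroup <- ParentEd <- Attendance -> Tutoring <- TestScore <- Motivation -> Neighborhood
  P2: PeerGroup <- ParentEd -> Tutoring <- TestScore <- Motivation -> Neighborhood
  P3: PeerGroup <- ParentEd -> Neighborhood
  P4: PeerGroup <- Tutoring <- Attendance -> ParentEd -> Neighborhood
  P5: PeerGroup <- Tutoring <- TestScore <- Motivation -> Neighborhood
  P6: PeerGroup <- Tutoring <- ParentEd -> Neighborhood
That exhausts the simple backdoor paths. Count: 6.

6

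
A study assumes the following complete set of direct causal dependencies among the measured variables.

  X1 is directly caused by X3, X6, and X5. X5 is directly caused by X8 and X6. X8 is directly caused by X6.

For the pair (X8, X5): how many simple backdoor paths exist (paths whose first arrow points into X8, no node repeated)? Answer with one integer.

2

A backdoor path from X8 to X5 is any simple undirected path whose first edge points into X8 (i.e. leaves X8 via a parent).
Parents of X8: {X6}.
Enumerating:
  P1: X8 <- X6 -> X5
  P2: X8 <- X6 -> X1 <- X5
That exhausts the simple backdoor paths. Count: 2.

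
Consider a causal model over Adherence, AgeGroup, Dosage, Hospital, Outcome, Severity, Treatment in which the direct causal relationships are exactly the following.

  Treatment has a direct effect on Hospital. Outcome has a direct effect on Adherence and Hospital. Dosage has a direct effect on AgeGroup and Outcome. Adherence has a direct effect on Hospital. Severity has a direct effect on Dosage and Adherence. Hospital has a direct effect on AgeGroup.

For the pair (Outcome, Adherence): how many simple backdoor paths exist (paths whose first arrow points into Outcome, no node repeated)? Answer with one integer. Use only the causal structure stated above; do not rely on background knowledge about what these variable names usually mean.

2

A backdoor path from Outcome to Adherence is any simple undirected path whose first edge points into Outcome (i.e. leaves Outcome via a parent).
Parents of Outcome: {Dosage}.
Enumerating:
  P1: Outcome <- Dosage <- Severity -> Adherence
  P2: Outcome <- Dosage -> AgeGroup <- Hospital <- Adherence
That exhausts the simple backdoor paths. Count: 2.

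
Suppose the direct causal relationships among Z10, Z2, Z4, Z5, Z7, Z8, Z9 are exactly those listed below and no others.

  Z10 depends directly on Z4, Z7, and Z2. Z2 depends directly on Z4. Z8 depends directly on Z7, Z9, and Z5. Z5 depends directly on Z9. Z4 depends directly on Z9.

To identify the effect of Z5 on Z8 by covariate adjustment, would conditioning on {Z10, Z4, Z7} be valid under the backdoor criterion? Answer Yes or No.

Backdoor paths from Z5 to Z8 (paths whose first edge points into Z5):
  P1: Z5 <- Z9 -> Z4 -> Z2 -> Z10 <- Z7 -> Z8
  P2: Z5 <- Z9 -> Z4 -> Z10 <- Z7 -> Z8
  P3: Z5 <- Z9 -> Z8
Condition 1 (no descendant of Z5 in the set): holds — descendants of Z5 are {Z8}; none are in {Z10, Z4, Z7}.
Condition 2 (every backdoor path blocked by {Z10, Z4, Z7}):
  P1: blocked at chain node Z4 ∈ conditioning set.
  P2: blocked at chain node Z4 ∈ conditioning set.
  P3: open — no interior node is in the conditioning set.
{Z10, Z4, Z7} does not satisfy the backdoor criterion.

No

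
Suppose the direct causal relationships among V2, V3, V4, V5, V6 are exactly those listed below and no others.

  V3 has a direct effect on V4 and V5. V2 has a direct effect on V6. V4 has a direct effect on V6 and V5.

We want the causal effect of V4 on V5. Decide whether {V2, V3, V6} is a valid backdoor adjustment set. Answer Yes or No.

No

Backdoor paths from V4 to V5 (paths whose first edge points into V4):
  P1: V4 <- V3 -> V5
Condition 1 (no descendant of V4 in the set): FAILS — V6 is a descendant of V4.
Condition 2 (every backdoor path blocked by {V2, V3, V6}):
  P1: blocked at fork node V3 ∈ conditioning set.
{V2, V3, V6} does not satisfy the backdoor criterion.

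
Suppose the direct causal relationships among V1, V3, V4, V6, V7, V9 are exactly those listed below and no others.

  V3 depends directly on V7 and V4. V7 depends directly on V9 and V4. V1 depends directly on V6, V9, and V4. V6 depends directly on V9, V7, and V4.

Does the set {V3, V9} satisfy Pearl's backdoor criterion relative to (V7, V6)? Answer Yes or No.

No

Backdoor paths from V7 to V6 (paths whose first edge points into V7):
  P1: V7 <- V4 -> V6
  P2: V7 <- V4 -> V1 <- V9 -> V6
  P3: V7 <- V4 -> V1 <- V6
  P4: V7 <- V9 -> V6
  P5: V7 <- V9 -> V1 <- V4 -> V6
  P6: V7 <- V9 -> V1 <- V6
Condition 1 (no descendant of V7 in the set): FAILS — V3 is a descendant of V7.
Condition 2 (every backdoor path blocked by {V3, V9}):
  P1: open — no interior node is in the conditioning set.
  P2: blocked at collider V1 (neither it nor any descendant is in the conditioning set).
  P3: blocked at collider V1 (neither it nor any descendant is in the conditioning set).
  P4: blocked at fork node V9 ∈ conditioning set.
  P5: blocked at fork node V9 ∈ conditioning set.
  P6: blocked at fork node V9 ∈ conditioning set.
{V3, V9} does not satisfy the backdoor criterion.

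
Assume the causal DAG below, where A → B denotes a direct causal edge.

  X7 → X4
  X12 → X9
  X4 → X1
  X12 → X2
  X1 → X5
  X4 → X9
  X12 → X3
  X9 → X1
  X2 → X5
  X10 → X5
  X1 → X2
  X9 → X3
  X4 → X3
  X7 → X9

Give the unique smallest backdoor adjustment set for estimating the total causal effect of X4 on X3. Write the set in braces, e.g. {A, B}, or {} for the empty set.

Variables eligible for adjustment (non-descendants of X4, excluding X4 and X3): {X10, X12, X7}.
Backdoor paths from X4 to X3:
  P1: X4 <- X7 -> X9 <- X12 -> X3
  P2: X4 <- X7 -> X9 -> X3
  P3: X4 <- X7 -> X9 -> X1 -> X2 <- X12 -> X3
  P4: X4 <- X7 -> X9 -> X1 -> X5 <- X2 <- X12 -> X3
The empty set is not sufficient: P2 (X4 <- X7 -> X9 -> X3) has no collider blocking it and no conditioned non-collider, so it is open.
Try {X7}:
  P1: blocked at fork node X7 ∈ conditioning set.
  P2: blocked at fork node X7 ∈ conditioning set.
  P3: blocked at fork node X7 ∈ conditioning set.
  P4: blocked at fork node X7 ∈ conditioning set.
{X7} contains no descendant of X4 and blocks every backdoor path.
No other singleton works — e.g. {X12} leaves P2 open — so {X7} is the unique smallest valid adjustment set.

{X7}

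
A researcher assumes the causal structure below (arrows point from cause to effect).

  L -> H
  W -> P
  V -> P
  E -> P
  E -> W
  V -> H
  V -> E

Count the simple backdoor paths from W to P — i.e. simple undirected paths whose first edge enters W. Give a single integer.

2

A backdoor path from W to P is any simple undirected path whose first edge points into W (i.e. leaves W via a parent).
Parents of W: {E}.
Enumerating:
  P1: W <- E <- V -> P
  P2: W <- E -> P
That exhausts the simple backdoor paths. Count: 2.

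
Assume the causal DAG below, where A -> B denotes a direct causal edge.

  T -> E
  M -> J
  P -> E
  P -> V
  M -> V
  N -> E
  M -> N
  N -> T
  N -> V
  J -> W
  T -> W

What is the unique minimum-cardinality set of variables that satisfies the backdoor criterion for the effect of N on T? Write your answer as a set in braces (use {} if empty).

Variables eligible for adjustment (non-descendants of N, excluding N and T): {J, M, P}.
Backdoor paths from N to T:
  P1: N <- M -> J -> W <- T
  P2: N <- M -> V <- P -> E <- T
Each backdoor path contains an unconditioned collider, so every path is already blocked with the empty conditioning set:
  P1: blocked at collider W (neither it nor any descendant is in the conditioning set).
  P2: blocked at collider V (neither it nor any descendant is in the conditioning set).
The empty set is therefore the unique smallest valid set.

{}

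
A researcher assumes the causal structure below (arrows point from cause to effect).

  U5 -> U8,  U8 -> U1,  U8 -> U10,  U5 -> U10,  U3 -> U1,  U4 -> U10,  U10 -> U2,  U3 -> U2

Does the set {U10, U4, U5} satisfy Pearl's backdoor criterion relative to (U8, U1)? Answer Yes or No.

Backdoor paths from U8 to U1 (paths whose first edge points into U8):
  P1: U8 <- U5 -> U10 -> U2 <- U3 -> U1
Condition 1 (no descendant of U8 in the set): FAILS — U10 is a descendant of U8.
Condition 2 (every backdoor path blocked by {U10, U4, U5}):
  P1: blocked at fork node U5 ∈ conditioning set.
{U10, U4, U5} does not satisfy the backdoor criterion.

No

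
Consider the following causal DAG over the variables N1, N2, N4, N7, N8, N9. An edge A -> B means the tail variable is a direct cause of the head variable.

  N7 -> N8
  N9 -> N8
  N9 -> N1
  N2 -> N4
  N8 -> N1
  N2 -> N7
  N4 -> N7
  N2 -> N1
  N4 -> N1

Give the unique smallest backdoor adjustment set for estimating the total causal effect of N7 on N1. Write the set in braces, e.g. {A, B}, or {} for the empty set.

Variables eligible for adjustment (non-descendants of N7, excluding N7 and N1): {N2, N4, N9}.
Backdoor paths from N7 to N1:
  P1: N7 <- N2 -> N4 -> N1
  P2: N7 <- N2 -> N1
  P3: N7 <- N4 <- N2 -> N1
  P4: N7 <- N4 -> N1
The empty set is not sufficient: P1 (N7 <- N2 -> N4 -> N1) has no collider blocking it and no conditioned non-collider, so it is open.
Try {N2, N4}:
  P1: blocked at fork node N2 ∈ conditioning set.
  P2: blocked at fork node N2 ∈ conditioning set.
  P3: blocked at chain node N4 ∈ conditioning set.
  P4: blocked at fork node N4 ∈ conditioning set.
{N2, N4} contains no descendant of N7 and blocks every backdoor path.
Every element of {N2, N4} is needed (dropping N2 leaves P2 open; dropping N4 leaves P4 open), so no proper subset is valid.
Among all size-2 subsets of the eligible variables, only {N2, N4} blocks every backdoor path, so it is the unique smallest valid adjustment set.

{N2, N4}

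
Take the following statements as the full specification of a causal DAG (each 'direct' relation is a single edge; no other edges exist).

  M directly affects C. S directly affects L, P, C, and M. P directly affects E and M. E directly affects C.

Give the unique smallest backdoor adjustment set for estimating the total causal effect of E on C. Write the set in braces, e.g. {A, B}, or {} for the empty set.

Variables eligible for adjustment (non-descendants of E, excluding E and C): {L, M, P, S}.
Backdoor paths from E to C:
  P1: E <- P <- S -> M -> C
  P2: E <- P <- S -> C
  P3: E <- P -> M <- S -> C
  P4: E <- P -> M -> C
The empty set is not sufficient: P1 (E <- P <- S -> M -> C) has no collider blocking it and no conditioned non-collider, so it is open.
Try {P}:
  P1: blocked at chain node P ∈ conditioning set.
  P2: blocked at chain node P ∈ conditioning set.
  P3: blocked at fork node P ∈ conditioning set.
  P4: blocked at fork node P ∈ conditioning set.
{P} contains no descendant of E and blocks every backdoor path.
No other singleton works — e.g. {S} leaves P4 open — so {P} is the unique smallest valid adjustment set.

{P}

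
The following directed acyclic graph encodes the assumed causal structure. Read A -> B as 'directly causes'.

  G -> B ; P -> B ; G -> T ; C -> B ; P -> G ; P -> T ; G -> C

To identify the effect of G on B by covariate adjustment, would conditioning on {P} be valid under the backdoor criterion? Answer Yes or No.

Yes

Backdoor paths from G to B (paths whose first edge points into G):
  P1: G <- P -> B
Condition 1 (no descendant of G in the set): holds — descendants of G are {B, C, T}; none are in {P}.
Condition 2 (every backdoor path blocked by {P}):
  P1: blocked at fork node P ∈ conditioning set.
{P} satisfies the backdoor criterion.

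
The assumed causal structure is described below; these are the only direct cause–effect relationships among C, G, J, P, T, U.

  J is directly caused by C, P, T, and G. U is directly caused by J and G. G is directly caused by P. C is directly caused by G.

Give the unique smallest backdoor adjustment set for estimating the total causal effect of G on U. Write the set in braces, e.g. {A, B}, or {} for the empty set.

{P}

Variables eligible for adjustment (non-descendants of G, excluding G and U): {P, T}.
Backdoor paths from G to U:
  P1: G <- P -> J -> U
The empty set is not sufficient: P1 (G <- P -> J -> U) has no collider blocking it and no conditioned non-collider, so it is open.
Try {P}:
  P1: blocked at fork node P ∈ conditioning set.
{P} contains no descendant of G and blocks every backdoor path.
No other singleton works — e.g. {T} leaves P1 open — so {P} is the unique smallest valid adjustment set.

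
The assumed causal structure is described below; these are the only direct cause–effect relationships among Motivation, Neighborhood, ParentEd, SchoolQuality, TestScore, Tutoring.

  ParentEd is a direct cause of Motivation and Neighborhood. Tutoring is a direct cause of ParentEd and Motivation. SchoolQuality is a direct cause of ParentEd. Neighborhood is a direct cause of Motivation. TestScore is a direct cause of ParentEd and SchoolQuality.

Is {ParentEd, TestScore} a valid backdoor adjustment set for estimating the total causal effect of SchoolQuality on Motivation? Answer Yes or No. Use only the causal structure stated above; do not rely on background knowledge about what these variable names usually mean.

No

Backdoor paths from SchoolQuality to Motivation (paths whose first edge points into SchoolQuality):
  P1: SchoolQuality <- TestScore -> ParentEd <- Tutoring -> Motivation
  P2: SchoolQuality <- TestScore -> ParentEd -> Neighborhood -> Motivation
  P3: SchoolQuality <- TestScore -> ParentEd -> Motivation
Condition 1 (no descendant of SchoolQuality in the set): FAILS — ParentEd is a descendant of SchoolQuality.
Condition 2 (every backdoor path blocked by {ParentEd, TestScore}):
  P1: blocked at fork node TestScore ∈ conditioning set.
  P2: blocked at fork node TestScore ∈ conditioning set.
  P3: blocked at fork node TestScore ∈ conditioning set.
{ParentEd, TestScore} does not satisfy the backdoor criterion.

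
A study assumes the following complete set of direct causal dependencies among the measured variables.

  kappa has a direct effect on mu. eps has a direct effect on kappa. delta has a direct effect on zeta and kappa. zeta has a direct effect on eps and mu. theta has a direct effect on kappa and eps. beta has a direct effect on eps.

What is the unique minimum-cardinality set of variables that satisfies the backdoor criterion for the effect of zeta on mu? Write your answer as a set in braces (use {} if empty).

{delta}

Variables eligible for adjustment (non-descendants of zeta, excluding zeta and mu): {beta, delta, theta}.
Backdoor paths from zeta to mu:
  P1: zeta <- delta -> kappa -> mu
The empty set is not sufficient: P1 (zeta <- delta -> kappa -> mu) has no collider blocking it and no conditioned non-collider, so it is open.
Try {delta}:
  P1: blocked at fork node delta ∈ conditioning set.
{delta} contains no descendant of zeta and blocks every backdoor path.
No other singleton works — e.g. {beta} leaves P1 open — so {delta} is the unique smallest valid adjustment set.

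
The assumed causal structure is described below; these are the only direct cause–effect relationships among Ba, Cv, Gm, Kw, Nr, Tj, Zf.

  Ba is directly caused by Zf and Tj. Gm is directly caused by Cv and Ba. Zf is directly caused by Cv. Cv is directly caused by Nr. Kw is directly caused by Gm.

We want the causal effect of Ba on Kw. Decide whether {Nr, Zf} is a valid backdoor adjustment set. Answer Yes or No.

Backdoor paths from Ba to Kw (paths whose first edge points into Ba):
  P1: Ba <- Zf <- Cv -> Gm -> Kw
Condition 1 (no descendant of Ba in the set): holds — descendants of Ba are {Gm, Kw}; none are in {Nr, Zf}.
Condition 2 (every backdoor path blocked by {Nr, Zf}):
  P1: blocked at chain node Zf ∈ conditioning set.
{Nr, Zf} satisfies the backdoor criterion.

Yes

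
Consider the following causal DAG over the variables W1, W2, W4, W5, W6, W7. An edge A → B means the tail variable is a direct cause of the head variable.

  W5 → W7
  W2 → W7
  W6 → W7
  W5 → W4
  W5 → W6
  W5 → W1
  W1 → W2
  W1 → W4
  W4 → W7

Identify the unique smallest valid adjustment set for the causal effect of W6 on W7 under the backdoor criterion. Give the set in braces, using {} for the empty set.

{W5}

Variables eligible for adjustment (non-descendants of W6, excluding W6 and W7): {W1, W2, W4, W5}.
Backdoor paths from W6 to W7:
  P1: W6 <- W5 -> W1 -> W4 -> W7
  P2: W6 <- W5 -> W1 -> W2 -> W7
  P3: W6 <- W5 -> W4 <- W1 -> W2 -> W7
  P4: W6 <- W5 -> W4 -> W7
  P5: W6 <- W5 -> W7
The empty set is not sufficient: P1 (W6 <- W5 -> W1 -> W4 -> W7) has no collider blocking it and no conditioned non-collider, so it is open.
Try {W5}:
  P1: blocked at fork node W5 ∈ conditioning set.
  P2: blocked at fork node W5 ∈ conditioning set.
  P3: blocked at fork node W5 ∈ conditioning set.
  P4: blocked at fork node W5 ∈ conditioning set.
  P5: blocked at fork node W5 ∈ conditioning set.
{W5} contains no descendant of W6 and blocks every backdoor path.
No other singleton works — e.g. {W1} leaves P4 open — so {W5} is the unique smallest valid adjustment set.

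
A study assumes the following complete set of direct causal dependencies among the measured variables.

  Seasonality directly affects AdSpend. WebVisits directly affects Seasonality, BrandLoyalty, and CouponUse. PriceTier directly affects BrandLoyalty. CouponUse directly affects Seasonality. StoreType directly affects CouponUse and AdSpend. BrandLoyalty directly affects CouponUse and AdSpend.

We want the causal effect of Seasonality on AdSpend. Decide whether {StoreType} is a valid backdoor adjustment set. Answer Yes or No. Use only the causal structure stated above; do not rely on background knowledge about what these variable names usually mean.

No

Backdoor paths from Seasonality to AdSpend (paths whose first edge points into Seasonality):
  P1: Seasonality <- WebVisits -> BrandLoyalty -> CouponUse <- StoreType -> AdSpend
  P2: Seasonality <- WebVisits -> BrandLoyalty -> AdSpend
  P3: Seasonality <- WebVisits -> CouponUse <- StoreType -> AdSpend
  P4: Seasonality <- WebVisits -> CouponUse <- BrandLoyalty -> AdSpend
  P5: Seasonality <- CouponUse <- StoreType -> AdSpend
  P6: Seasonality <- CouponUse <- WebVisits -> BrandLoyalty -> AdSpend
  P7: Seasonality <- CouponUse <- BrandLoyalty -> AdSpend
Condition 1 (no descendant of Seasonality in the set): holds — descendants of Seasonality are {AdSpend}; none are in {StoreType}.
Condition 2 (every backdoor path blocked by {StoreType}):
  P1: blocked at collider CouponUse (neither it nor any descendant is in the conditioning set).
  P2: open — no interior node is in the conditioning set.
  P3: blocked at collider CouponUse (neither it nor any descendant is in the conditioning set).
  P4: blocked at collider CouponUse (neither it nor any descendant is in the conditioning set).
  P5: blocked at fork node StoreType ∈ conditioning set.
  P6: open — no interior node is in the conditioning set.
  P7: open — no interior node is in the conditioning set.
{StoreType} does not satisfy the backdoor criterion.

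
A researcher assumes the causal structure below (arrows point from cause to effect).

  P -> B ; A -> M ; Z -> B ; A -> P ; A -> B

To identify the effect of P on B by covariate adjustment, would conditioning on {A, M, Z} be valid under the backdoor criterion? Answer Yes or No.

Yes

Backdoor paths from P to B (paths whose first edge points into P):
  P1: P <- A -> B
Condition 1 (no descendant of P in the set): holds — descendants of P are {B}; none are in {A, M, Z}.
Condition 2 (every backdoor path blocked by {A, M, Z}):
  P1: blocked at fork node A ∈ conditioning set.
{A, M, Z} satisfies the backdoor criterion.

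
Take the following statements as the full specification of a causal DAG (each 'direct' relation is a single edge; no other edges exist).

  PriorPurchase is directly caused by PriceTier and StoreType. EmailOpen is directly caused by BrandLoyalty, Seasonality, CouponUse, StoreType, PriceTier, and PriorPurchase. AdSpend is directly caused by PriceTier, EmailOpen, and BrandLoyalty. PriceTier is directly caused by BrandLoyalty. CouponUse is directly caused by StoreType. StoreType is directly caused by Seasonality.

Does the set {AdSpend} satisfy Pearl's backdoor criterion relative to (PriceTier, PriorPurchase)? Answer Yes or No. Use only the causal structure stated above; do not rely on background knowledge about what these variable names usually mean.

No

Backdoor paths from PriceTier to PriorPurchase (paths whose first edge points into PriceTier):
  P1: PriceTier <- BrandLoyalty -> EmailOpen <- Seasonality -> StoreType -> PriorPurchase
  P2: PriceTier <- BrandLoyalty -> EmailOpen <- StoreType -> PriorPurchase
  P3: PriceTier <- BrandLoyalty -> EmailOpen <- CouponUse <- StoreType -> PriorPurchase
  P4: PriceTier <- BrandLoyalty -> EmailOpen <- PriorPurchase
  P5: PriceTier <- BrandLoyalty -> AdSpend <- EmailOpen <- Seasonality -> StoreType -> PriorPurchase
  P6: PriceTier <- BrandLoyalty -> AdSpend <- EmailOpen <- StoreType -> PriorPurchase
  P7: PriceTier <- BrandLoyalty -> AdSpend <- EmailOpen <- CouponUse <- StoreType -> PriorPurchase
  P8: PriceTier <- BrandLoyalty -> AdSpend <- EmailOpen <- PriorPurchase
Condition 1 (no descendant of PriceTier in the set): FAILS — AdSpend is a descendant of PriceTier.
Condition 2 (every backdoor path blocked by {AdSpend}):
  P1: open — collider(s) EmailOpen are conditioned on (or have a conditioned descendant) and no non-collider on the path is in the set.
  P2: open — collider(s) EmailOpen are conditioned on (or have a conditioned descendant) and no non-collider on the path is in the set.
  P3: open — collider(s) EmailOpen are conditioned on (or have a conditioned descendant) and no non-collider on the path is in the set.
  P4: open — collider(s) EmailOpen are conditioned on (or have a conditioned descendant) and no non-collider on the path is in the set.
  P5: open — collider(s) AdSpend are conditioned on (or have a conditioned descendant) and no non-collider on the path is in the set.
  P6: open — collider(s) AdSpend are conditioned on (or have a conditioned descendant) and no non-collider on the path is in the set.
  P7: open — collider(s) AdSpend are conditioned on (or have a conditioned descendant) and no non-collider on the path is in the set.
  P8: open — collider(s) AdSpend are conditioned on (or have a conditioned descendant) and no non-collider on the path is in the set.
{AdSpend} does not satisfy the backdoor criterion.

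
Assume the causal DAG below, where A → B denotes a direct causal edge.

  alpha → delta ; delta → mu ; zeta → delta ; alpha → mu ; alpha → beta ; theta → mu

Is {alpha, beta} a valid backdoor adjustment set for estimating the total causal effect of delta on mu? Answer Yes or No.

Backdoor paths from delta to mu (paths whose first edge points into delta):
  P1: delta <- alpha -> mu
Condition 1 (no descendant of delta in the set): holds — descendants of delta are {mu}; none are in {alpha, beta}.
Condition 2 (every backdoor path blocked by {alpha, beta}):
  P1: blocked at fork node alpha ∈ conditioning set.
{alpha, beta} satisfies the backdoor criterion.

Yes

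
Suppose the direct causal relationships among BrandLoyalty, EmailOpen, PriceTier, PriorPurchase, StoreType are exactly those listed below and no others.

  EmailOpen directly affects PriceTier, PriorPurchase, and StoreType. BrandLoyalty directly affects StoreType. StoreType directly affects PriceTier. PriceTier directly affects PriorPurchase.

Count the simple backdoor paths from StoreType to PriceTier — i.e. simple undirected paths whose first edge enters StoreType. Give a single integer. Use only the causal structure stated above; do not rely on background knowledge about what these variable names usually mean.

2

A backdoor path from StoreType to PriceTier is any simple undirected path whose first edge points into StoreType (i.e. leaves StoreType via a parent).
Parents of StoreType: {BrandLoyalty, EmailOpen}.
Enumerating:
  P1: StoreType <- EmailOpen -> PriceTier
  P2: StoreType <- EmailOpen -> PriorPurchase <- PriceTier
That exhausts the simple backdoor paths. Count: 2.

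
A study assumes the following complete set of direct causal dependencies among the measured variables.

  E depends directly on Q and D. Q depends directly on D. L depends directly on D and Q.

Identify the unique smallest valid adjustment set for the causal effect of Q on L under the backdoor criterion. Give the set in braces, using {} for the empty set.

{D}

Variables eligible for adjustment (non-descendants of Q, excluding Q and L): {D}.
Backdoor paths from Q to L:
  P1: Q <- D -> L
The empty set is not sufficient: P1 (Q <- D -> L) has no collider blocking it and no conditioned non-collider, so it is open.
Try {D}:
  P1: blocked at fork node D ∈ conditioning set.
{D} contains no descendant of Q and blocks every backdoor path.
{D} is the unique smallest valid adjustment set.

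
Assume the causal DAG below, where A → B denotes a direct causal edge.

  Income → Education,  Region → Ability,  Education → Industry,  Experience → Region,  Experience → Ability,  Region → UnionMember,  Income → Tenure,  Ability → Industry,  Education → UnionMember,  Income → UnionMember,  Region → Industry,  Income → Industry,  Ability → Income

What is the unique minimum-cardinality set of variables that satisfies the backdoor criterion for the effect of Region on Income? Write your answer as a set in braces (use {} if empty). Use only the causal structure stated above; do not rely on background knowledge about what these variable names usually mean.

{Experience}

Variables eligible for adjustment (non-descendants of Region, excluding Region and Income): {Experience}.
Backdoor paths from Region to Income:
  P1: Region <- Experience -> Ability -> Income
  P2: Region <- Experience -> Ability -> Industry <- Income
  P3: Region <- Experience -> Ability -> Industry <- Education <- Income
  P4: Region <- Experience -> Ability -> Industry <- Education -> UnionMember <- Income
The empty set is not sufficient: P1 (Region <- Experience -> Ability -> Income) has no collider blocking it and no conditioned non-collider, so it is open.
Try {Experience}:
  P1: blocked at fork node Experience ∈ conditioning set.
  P2: blocked at fork node Experience ∈ conditioning set.
  P3: blocked at fork node Experience ∈ conditioning set.
  P4: blocked at fork node Experience ∈ conditioning set.
{Experience} contains no descendant of Region and blocks every backdoor path.
{Experience} is the unique smallest valid adjustment set.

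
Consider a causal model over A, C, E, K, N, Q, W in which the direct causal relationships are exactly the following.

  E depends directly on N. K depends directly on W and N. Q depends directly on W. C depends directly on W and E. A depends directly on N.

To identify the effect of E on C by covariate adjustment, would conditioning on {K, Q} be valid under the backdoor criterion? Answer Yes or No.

No

Backdoor paths from E to C (paths whose first edge points into E):
  P1: E <- N -> K <- W -> C
Condition 1 (no descendant of E in the set): holds — descendants of E are {C}; none are in {K, Q}.
Condition 2 (every backdoor path blocked by {K, Q}):
  P1: open — collider(s) K are conditioned on (or have a conditioned descendant) and no non-collider on the path is in the set.
{K, Q} does not satisfy the backdoor criterion.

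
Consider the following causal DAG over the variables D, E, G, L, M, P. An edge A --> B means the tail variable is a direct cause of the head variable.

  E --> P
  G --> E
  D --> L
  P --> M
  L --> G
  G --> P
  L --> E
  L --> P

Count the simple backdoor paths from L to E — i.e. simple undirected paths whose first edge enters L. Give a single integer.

0

A backdoor path from L to E is any simple undirected path whose first edge points into L (i.e. leaves L via a parent).
Parents of L: {D}.
No simple path from any parent of L reaches E without revisiting L, so there are no backdoor paths.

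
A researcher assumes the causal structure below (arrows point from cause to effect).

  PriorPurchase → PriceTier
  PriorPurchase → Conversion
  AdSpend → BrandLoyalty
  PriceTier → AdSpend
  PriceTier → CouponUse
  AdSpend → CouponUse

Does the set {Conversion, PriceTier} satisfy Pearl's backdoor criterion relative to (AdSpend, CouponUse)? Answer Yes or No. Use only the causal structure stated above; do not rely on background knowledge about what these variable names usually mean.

Backdoor paths from AdSpend to CouponUse (paths whose first edge points into AdSpend):
  P1: AdSpend <- PriceTier -> CouponUse
Condition 1 (no descendant of AdSpend in the set): holds — descendants of AdSpend are {BrandLoyalty, CouponUse}; none are in {Conversion, PriceTier}.
Condition 2 (every backdoor path blocked by {Conversion, PriceTier}):
  P1: blocked at fork node PriceTier ∈ conditioning set.
{Conversion, PriceTier} satisfies the backdoor criterion.

Yes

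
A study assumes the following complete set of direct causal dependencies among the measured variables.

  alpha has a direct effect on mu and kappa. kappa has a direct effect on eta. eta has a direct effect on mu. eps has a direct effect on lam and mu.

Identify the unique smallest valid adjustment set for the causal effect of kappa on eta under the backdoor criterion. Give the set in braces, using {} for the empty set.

Variables eligible for adjustment (non-descendants of kappa, excluding kappa and eta): {alpha, eps, lam}.
Backdoor paths from kappa to eta:
  P1: kappa <- alpha -> mu <- eta
Each backdoor path contains an unconditioned collider, so every path is already blocked with the empty conditioning set:
  P1: blocked at collider mu (neither it nor any descendant is in the conditioning set).
The empty set is therefore the unique smallest valid set.

{}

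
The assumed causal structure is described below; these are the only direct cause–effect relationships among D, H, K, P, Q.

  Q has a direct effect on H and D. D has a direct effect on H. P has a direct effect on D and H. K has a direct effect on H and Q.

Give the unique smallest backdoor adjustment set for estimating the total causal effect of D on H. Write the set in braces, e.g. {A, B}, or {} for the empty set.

{P, Q}

Variables eligible for adjustment (non-descendants of D, excluding D and H): {K, P, Q}.
Backdoor paths from D to H:
  P1: D <- P -> H
  P2: D <- Q <- K -> H
  P3: D <- Q -> H
The empty set is not sufficient: P1 (D <- P -> H) has no collider blocking it and no conditioned non-collider, so it is open.
Try {P, Q}:
  P1: blocked at fork node P ∈ conditioning set.
  P2: blocked at chain node Q ∈ conditioning set.
  P3: blocked at fork node Q ∈ conditioning set.
{P, Q} contains no descendant of D and blocks every backdoor path.
Every element of {P, Q} is needed (dropping P leaves P1 open; dropping Q leaves P2 open), so no proper subset is valid.
Among all size-2 subsets of the eligible variables, only {P, Q} blocks every backdoor path, so it is the unique smallest valid adjustment set.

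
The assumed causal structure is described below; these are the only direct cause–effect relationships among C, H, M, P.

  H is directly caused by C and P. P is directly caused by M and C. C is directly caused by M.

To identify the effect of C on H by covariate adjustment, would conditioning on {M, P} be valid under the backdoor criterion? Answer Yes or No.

No

Backdoor paths from C to H (paths whose first edge points into C):
  P1: C <- M -> P -> H
Condition 1 (no descendant of C in the set): FAILS — P is a descendant of C.
Condition 2 (every backdoor path blocked by {M, P}):
  P1: blocked at fork node M ∈ conditioning set.
{M, P} does not satisfy the backdoor criterion.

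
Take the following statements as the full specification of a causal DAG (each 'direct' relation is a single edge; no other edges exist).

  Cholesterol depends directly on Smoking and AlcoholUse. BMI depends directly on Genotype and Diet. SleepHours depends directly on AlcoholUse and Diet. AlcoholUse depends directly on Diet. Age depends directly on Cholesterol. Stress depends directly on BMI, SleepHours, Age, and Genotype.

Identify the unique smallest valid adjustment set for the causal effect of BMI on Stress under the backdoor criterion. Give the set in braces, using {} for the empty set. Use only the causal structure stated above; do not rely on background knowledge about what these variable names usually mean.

Variables eligible for adjustment (non-descendants of BMI, excluding BMI and Stress): {Age, AlcoholUse, Cholesterol, Diet, Genotype, SleepHours, Smoking}.
Backdoor paths from BMI to Stress:
  P1: BMI <- Diet -> AlcoholUse -> SleepHours -> Stress
  P2: BMI <- Diet -> AlcoholUse -> Cholesterol -> Age -> Stress
  P3: BMI <- Diet -> SleepHours <- AlcoholUse -> Cholesterol -> Age -> Stress
  P4: BMI <- Diet -> SleepHours -> Stress
  P5: BMI <- Genotype -> Stress
The empty set is not sufficient: P1 (BMI <- Diet -> AlcoholUse -> SleepHours -> Stress) has no collider blocking it and no conditioned non-collider, so it is open.
Try {Diet, Genotype}:
  P1: blocked at fork node Diet ∈ conditioning set.
  P2: blocked at fork node Diet ∈ conditioning set.
  P3: blocked at fork node Diet ∈ conditioning set.
  P4: blocked at fork node Diet ∈ conditioning set.
  P5: blocked at fork node Genotype ∈ conditioning set.
{Diet, Genotype} contains no descendant of BMI and blocks every backdoor path.
Every element of {Diet, Genotype} is needed (dropping Diet leaves P1 open; dropping Genotype leaves P5 open), so no proper subset is valid.
Among all size-2 subsets of the eligible variables, only {Diet, Genotype} blocks every backdoor path, so it is the unique smallest valid adjustment set.

{Diet, Genotype}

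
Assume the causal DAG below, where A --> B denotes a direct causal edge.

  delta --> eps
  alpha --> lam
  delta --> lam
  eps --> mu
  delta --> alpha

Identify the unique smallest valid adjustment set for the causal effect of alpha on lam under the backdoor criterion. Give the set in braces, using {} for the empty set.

{delta}

Variables eligible for adjustment (non-descendants of alpha, excluding alpha and lam): {delta, eps, mu}.
Backdoor paths from alpha to lam:
  P1: alpha <- delta -> lam
The empty set is not sufficient: P1 (alpha <- delta -> lam) has no collider blocking it and no conditioned non-collider, so it is open.
Try {delta}:
  P1: blocked at fork node delta ∈ conditioning set.
{delta} contains no descendant of alpha and blocks every backdoor path.
No other singleton works — e.g. {eps} leaves P1 open — so {delta} is the unique smallest valid adjustment set.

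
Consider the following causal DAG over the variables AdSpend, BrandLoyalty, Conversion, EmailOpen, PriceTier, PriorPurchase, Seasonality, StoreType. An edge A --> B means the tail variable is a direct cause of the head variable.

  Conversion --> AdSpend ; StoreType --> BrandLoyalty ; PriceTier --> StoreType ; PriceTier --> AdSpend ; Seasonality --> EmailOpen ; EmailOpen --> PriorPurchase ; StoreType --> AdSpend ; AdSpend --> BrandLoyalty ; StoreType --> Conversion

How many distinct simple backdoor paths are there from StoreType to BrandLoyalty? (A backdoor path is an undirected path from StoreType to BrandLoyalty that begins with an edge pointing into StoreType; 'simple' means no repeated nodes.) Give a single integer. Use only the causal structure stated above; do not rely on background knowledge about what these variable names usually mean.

A backdoor path from StoreType to BrandLoyalty is any simple undirected path whose first edge points into StoreType (i.e. leaves StoreType via a parent).
Parents of StoreType: {PriceTier}.
Enumerating:
  P1: StoreType <- PriceTier -> AdSpend -> BrandLoyalty
That exhausts the simple backdoor paths. Count: 1.

1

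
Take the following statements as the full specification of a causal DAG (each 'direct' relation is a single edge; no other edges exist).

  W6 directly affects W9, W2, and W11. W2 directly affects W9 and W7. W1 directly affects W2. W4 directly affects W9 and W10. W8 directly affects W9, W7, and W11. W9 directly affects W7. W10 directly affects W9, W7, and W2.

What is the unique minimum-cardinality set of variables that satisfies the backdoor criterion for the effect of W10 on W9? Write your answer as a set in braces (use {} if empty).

{W4}

Variables eligible for adjustment (non-descendants of W10, excluding W10 and W9): {W1, W11, W4, W6, W8}.
Backdoor paths from W10 to W9:
  P1: W10 <- W4 -> W9
The empty set is not sufficient: P1 (W10 <- W4 -> W9) has no collider blocking it and no conditioned non-collider, so it is open.
Try {W4}:
  P1: blocked at fork node W4 ∈ conditioning set.
{W4} contains no descendant of W10 and blocks every backdoor path.
No other singleton works — e.g. {W6} leaves P1 open — so {W4} is the unique smallest valid adjustment set.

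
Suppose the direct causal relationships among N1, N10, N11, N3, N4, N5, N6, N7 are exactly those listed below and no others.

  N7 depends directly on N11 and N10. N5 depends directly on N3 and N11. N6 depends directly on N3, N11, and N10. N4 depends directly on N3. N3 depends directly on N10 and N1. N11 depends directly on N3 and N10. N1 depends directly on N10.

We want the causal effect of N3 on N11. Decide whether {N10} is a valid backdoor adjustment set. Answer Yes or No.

Backdoor paths from N3 to N11 (paths whose first edge points into N3):
  P1: N3 <- N10 -> N11
  P2: N3 <- N10 -> N6 <- N11
  P3: N3 <- N10 -> N7 <- N11
  P4: N3 <- N1 <- N10 -> N11
  P5: N3 <- N1 <- N10 -> N6 <- N11
  P6: N3 <- N1 <- N10 -> N7 <- N11
Condition 1 (no descendant of N3 in the set): holds — descendants of N3 are {N11, N4, N5, N6, N7}; none are in {N10}.
Condition 2 (every backdoor path blocked by {N10}):
  P1: blocked at fork node N10 ∈ conditioning set.
  P2: blocked at fork node N10 ∈ conditioning set.
  P3: blocked at fork node N10 ∈ conditioning set.
  P4: blocked at fork node N10 ∈ conditioning set.
  P5: blocked at fork node N10 ∈ conditioning set.
  P6: blocked at fork node N10 ∈ conditioning set.
{N10} satisfies the backdoor criterion.

Yes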